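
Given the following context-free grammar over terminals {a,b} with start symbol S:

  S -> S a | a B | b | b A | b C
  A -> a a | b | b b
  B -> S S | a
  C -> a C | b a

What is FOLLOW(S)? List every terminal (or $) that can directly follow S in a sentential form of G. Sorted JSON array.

Compute FIRST by fixpoint:
pass 1:
  A via A→a a: +{a}
  A via A→b: +{b}
  B via B→a: +{a}
  C via C→a C: +{a}
  C via C→b a: +{b}
  S via S→a B: +{a}
  S via S→b: +{b}
  S: {a,b}  A: {a,b}  B: {a}  C: {a,b}
pass 2:
  B via B→S S: +{b}
  S: {a,b}  A: {a,b}  B: {a,b}  C: {a,b}
pass 3: — fixpoint
  S: {a,b}  A: {a,b}  B: {a,b}  C: {a,b}

Compute FOLLOW by fixpoint:
initialize: $ ∈ FOLLOW(S)
pass 1:
  B→S S: FOLLOW(S) ⊇ FIRST(S) = {a,b}; new: +{a,b}
  S→a B: FOLLOW(B) ⊇ FOLLOW(S) ⊇ {$,a,b}; new: +{$,a,b}
  S→b A: FOLLOW(A) ⊇ FOLLOW(S) ⊇ {$,a,b}; new: +{$,a,b}
  S→b C: FOLLOW(C) ⊇ FOLLOW(S) ⊇ {$,a,b}; new: +{$,a,b}
  FOLLOW[S]={$,a,b}  FOLLOW[A]={$,a,b}  FOLLOW[B]={$,a,b}  FOLLOW[C]={$,a,b}
pass 2: — fixpoint
  FOLLOW[S]={$,a,b}  FOLLOW[A]={$,a,b}  FOLLOW[B]={$,a,b}  FOLLOW[C]={$,a,b}

FOLLOW(S) = ["$", "a", "b"]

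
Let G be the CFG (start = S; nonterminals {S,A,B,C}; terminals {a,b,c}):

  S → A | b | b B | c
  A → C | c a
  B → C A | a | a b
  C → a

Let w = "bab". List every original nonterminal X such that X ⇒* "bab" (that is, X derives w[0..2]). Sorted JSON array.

CNF form of G:
  S -> T0 T1 | T2 B | a | b | c
  A -> T0 T1 | a
  B -> C A | T1 T2 | a
  C -> a
  T0 -> c
  T1 -> a
  T2 -> b

CYK table (by increasing span), restricted to cells inside w[0..2]:
  cell(0,0) b: {S,T2}  orig:{S}
  cell(1,1) a: {A,B,C,S,T1}  orig:{A,B,C,S}
  cell(2,2) b: {S,T2}  orig:{S}
  cell(0,1) ba: {S}
  cell(1,2) ab: {B}
  cell(0,2) bab: {S}

Original NTs in T[0,2] deriving "bab": ["S"]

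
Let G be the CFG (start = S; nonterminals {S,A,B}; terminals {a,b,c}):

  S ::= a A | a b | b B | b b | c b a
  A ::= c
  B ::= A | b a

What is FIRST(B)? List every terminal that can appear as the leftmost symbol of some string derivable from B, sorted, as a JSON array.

FIRST iteration:
[1]
  A via A→c: +{c}
  B via B→A: +{c}
  B via B→b a: +{b}
  S via S→a A: +{a}
  S via S→b B: +{b}
  S via S→c b a: +{c}
  FIRST(S)={a,b,c}  FIRST(A)={c}  FIRST(B)={b,c}
[2] (stable)
  FIRST(S)={a,b,c}  FIRST(A)={c}  FIRST(B)={b,c}

FIRST(B) = ["b", "c"]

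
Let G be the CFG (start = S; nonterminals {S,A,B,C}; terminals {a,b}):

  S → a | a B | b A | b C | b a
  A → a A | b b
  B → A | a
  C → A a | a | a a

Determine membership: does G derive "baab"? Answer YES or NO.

Convert to CNF:
  S -> T0 B | T1 A | T1 C | T1 T0 | a
  A -> T0 A | T1 T1
  B -> T0 A | T1 T1 | a
  C -> A T0 | T0 T0 | a
  T0 -> a
  T1 -> b

CYK table (by increasing span):
  cell(0,0) b: {T1}  orig:{}
  cell(1,1) a: {B,C,S,T0}  orig:{B,C,S}
  cell(2,2) a: {B,C,S,T0}  orig:{B,C,S}
  cell(3,3) b: {T1}  orig:{}
  cell(0,1) ba: {S}
  cell(1,2) aa: {C,S}
  cell(2,3) ab: ∅
  cell(0,2) baa: {S}
  cell(1,3) aab: ∅
  cell(0,3) baab: ∅

S ∉ T[0,3] ⇒ NO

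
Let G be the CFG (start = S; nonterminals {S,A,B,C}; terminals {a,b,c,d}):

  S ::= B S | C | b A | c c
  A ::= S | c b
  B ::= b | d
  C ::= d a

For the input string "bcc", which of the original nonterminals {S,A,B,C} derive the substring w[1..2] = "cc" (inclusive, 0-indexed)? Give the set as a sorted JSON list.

Convert to CNF:
  S -> B S | T0 A | T1 T1 | T2 T3
  A -> B S | T0 A | T1 T0 | T1 T1 | T2 T3
  B -> b | d
  C -> T2 T3
  T0 -> b
  T1 -> c
  T2 -> d
  T3 -> a

CYK fill — only the sub-triangle for w[1..2]:
  T[1,1] 'c' = {T1}  orig:{}
  T[2,2] 'c' = {T1}  orig:{}
  T[1,2] 'cc' = {A,S}

Original NTs in T[1,2] deriving "cc": ["A", "S"]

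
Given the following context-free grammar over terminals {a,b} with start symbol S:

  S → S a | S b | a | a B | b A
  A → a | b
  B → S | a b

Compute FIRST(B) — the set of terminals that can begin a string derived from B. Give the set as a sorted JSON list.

FIRST sets, iterate to fixpoint:
round 1:
  A via A→a: +{a}
  A via A→b: +{b}
  B via B→a b: +{a}
  S via S→a: +{a}
  S via S→b A: +{b}
  FIRST(S)={a,b}  FIRST(A)={a,b}  FIRST(B)={a}
round 2:
  B via B→S: +{b}
  FIRST(S)={a,b}  FIRST(A)={a,b}  FIRST(B)={a,b}
round 3: (no change)
  FIRST(S)={a,b}  FIRST(A)={a,b}  FIRST(B)={a,b}

FIRST(B) = ["a", "b"]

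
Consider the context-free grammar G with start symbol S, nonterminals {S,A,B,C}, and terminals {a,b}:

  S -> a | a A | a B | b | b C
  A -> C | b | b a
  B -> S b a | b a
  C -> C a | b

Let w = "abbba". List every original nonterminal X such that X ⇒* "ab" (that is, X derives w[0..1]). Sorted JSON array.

CNF form of G:
  S -> T0 A | T0 B | T1 C | a | b
  A -> C T0 | T1 T0 | b
  B -> S X2 | T1 T0
  C -> C T0 | b
  T0 -> a
  T1 -> b
  X2 -> T1 T0

CYK table (by increasing span), restricted to cells inside w[0..1]:
  [0..0]={S,T0}  "a"  orig:{S}
  [1..1]={A,C,S,T1}  "b"  orig:{A,C,S}
  [0..1]={S}  "ab"

Original NTs in T[0,1] deriving "ab": ["S"]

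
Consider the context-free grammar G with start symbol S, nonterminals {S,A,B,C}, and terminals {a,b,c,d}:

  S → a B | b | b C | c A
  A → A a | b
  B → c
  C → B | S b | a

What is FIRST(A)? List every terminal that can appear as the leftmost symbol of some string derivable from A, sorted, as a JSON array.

Compute FIRST by fixpoint:
iter 1:
  A via A→b: +{b}
  B via B→c: +{c}
  C via C→B: +{c}
  C via C→a: +{a}
  S via S→a B: +{a}
  S via S→b: +{b}
  S via S→c A: +{c}
  FIRST(S)={a,b,c}  FIRST(A)={b}  FIRST(B)={c}  FIRST(C)={a,c}
iter 2:
  C via C→S b: +{b}
  FIRST(S)={a,b,c}  FIRST(A)={b}  FIRST(B)={c}  FIRST(C)={a,b,c}
iter 3: (no change)
  FIRST(S)={a,b,c}  FIRST(A)={b}  FIRST(B)={c}  FIRST(C)={a,b,c}

FIRST(A) = ["b"]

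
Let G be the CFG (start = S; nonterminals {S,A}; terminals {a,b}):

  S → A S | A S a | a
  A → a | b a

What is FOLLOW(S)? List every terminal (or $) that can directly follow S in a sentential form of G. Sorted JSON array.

FIRST sets, iterate to fixpoint:
pass 1:
  A via A→a: +{a}
  A via A→b a: +{b}
  S via S→A S: +{a,b}
  FIRST[S]={a,b}  FIRST[A]={a,b}
pass 2: done
  FIRST[S]={a,b}  FIRST[A]={a,b}

FOLLOW sets:
initialize: $ ∈ FOLLOW(S)
pass 1:
  S→A S: FOLLOW(A) ⊇ FIRST(S) = {a,b}; new: +{a,b}
  S→A S a: FOLLOW(S) ⊇ FIRST(a) = {a}; new: +{a}
  FOLLOW(S)={$,a}  FOLLOW(A)={a,b}
pass 2: done
  FOLLOW(S)={$,a}  FOLLOW(A)={a,b}

FOLLOW(S) = ["$", "a"]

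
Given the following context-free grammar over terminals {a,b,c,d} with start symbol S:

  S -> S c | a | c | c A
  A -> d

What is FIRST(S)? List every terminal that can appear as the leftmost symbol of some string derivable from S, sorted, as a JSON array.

Compute FIRST by fixpoint:
iter 1:
  A via A→d: +{d}
  S via S→a: +{a}
  S via S→c: +{c}
  FIRST(S)={a,c}  FIRST(A)={d}
iter 2: — fixpoint
  FIRST(S)={a,c}  FIRST(A)={d}

FIRST(S) = ["a", "c"]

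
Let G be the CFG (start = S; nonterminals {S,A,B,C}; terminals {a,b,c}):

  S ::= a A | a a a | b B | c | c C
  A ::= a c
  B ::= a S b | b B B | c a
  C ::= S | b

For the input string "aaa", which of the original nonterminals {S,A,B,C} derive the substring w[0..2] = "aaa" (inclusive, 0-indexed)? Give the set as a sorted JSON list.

Convert to CNF:
  S -> T0 A | T0 X6 | T1 C | T2 B | c
  A -> T0 T1
  B -> T0 X3 | T1 T0 | T2 X4
  C -> T0 A | T0 X5 | T1 C | T2 B | b | c
  T0 -> a
  T1 -> c
  T2 -> b
  X3 -> S T2
  X4 -> B B
  X5 -> T0 T0
  X6 -> T0 T0

Fill CYK table bottom-up — only the sub-triangle for w[0..2]:
  T[0,0] 'a' = {T0}  orig:{}
  T[1,1] 'a' = {T0}  orig:{}
  T[2,2] 'a' = {T0}  orig:{}
  T[0,1] 'aa' = {X5,X6}  orig:{}
  T[1,2] 'aa' = {X5,X6}  orig:{}
  T[0,2] 'aaa' = {C,S}

Original NTs in T[0,2] deriving "aaa": ["C", "S"]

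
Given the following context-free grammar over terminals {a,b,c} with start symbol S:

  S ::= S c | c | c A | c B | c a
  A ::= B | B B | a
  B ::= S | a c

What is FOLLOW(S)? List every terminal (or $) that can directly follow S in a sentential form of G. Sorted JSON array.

Compute FIRST by fixpoint:
[1]
  A via A→a: +{a}
  B via B→a c: +{a}
  S via S→c: +{c}
  FIRST(S)={c}  FIRST(A)={a}  FIRST(B)={a}
[2]
  B via B→S: +{c}
  FIRST(S)={c}  FIRST(A)={a}  FIRST(B)={a,c}
[3]
  A via A→B: +{c}
  FIRST(S)={c}  FIRST(A)={a,c}  FIRST(B)={a,c}
[4] (no change)
  FIRST(S)={c}  FIRST(A)={a,c}  FIRST(B)={a,c}

FOLLOW sets:
initialize: $ ∈ FOLLOW(S)
pass 1:
  A→B B: FOLLOW(B) ⊇ FIRST(B) = {a,c}; new: +{a,c}
  B→S: FOLLOW(S) ⊇ FOLLOW(B) ⊇ {a,c}; new: +{a,c}
  S→c A: FOLLOW(A) ⊇ FOLLOW(S) ⊇ {$,a,c}; new: +{$,a,c}
  S→c B: FOLLOW(B) ⊇ FOLLOW(S) ⊇ {$,a,c}; new: +{$}
  FOLLOW(S)={$,a,c}  FOLLOW(A)={$,a,c}  FOLLOW(B)={$,a,c}
pass 2: (stable)
  FOLLOW(S)={$,a,c}  FOLLOW(A)={$,a,c}  FOLLOW(B)={$,a,c}

FOLLOW(S) = ["$", "a", "c"]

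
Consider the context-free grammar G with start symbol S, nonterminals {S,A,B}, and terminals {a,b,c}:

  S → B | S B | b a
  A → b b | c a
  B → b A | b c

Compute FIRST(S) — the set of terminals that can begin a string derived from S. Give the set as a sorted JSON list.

Compute FIRST by fixpoint:
iter 1:
  A via A→b b: +{b}
  A via A→c a: +{c}
  B via B→b A: +{b}
  S via S→B: +{b}
  S: {b}  A: {b,c}  B: {b}
iter 2: (stable)
  S: {b}  A: {b,c}  B: {b}

FIRST(S) = ["b"]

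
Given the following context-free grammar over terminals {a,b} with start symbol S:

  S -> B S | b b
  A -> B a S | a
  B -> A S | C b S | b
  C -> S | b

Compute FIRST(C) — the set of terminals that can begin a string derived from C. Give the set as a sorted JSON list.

Compute FIRST by fixpoint:
[1]
  A via A→a: +{a}
  B via B→A S: +{a}
  B via B→b: +{b}
  C via C→b: +{b}
  S via S→B S: +{a,b}
  FIRST[S]={a,b}  FIRST[A]={a}  FIRST[B]={a,b}  FIRST[C]={b}
[2]
  A via A→B a S: +{b}
  C via C→S: +{a}
  FIRST[S]={a,b}  FIRST[A]={a,b}  FIRST[B]={a,b}  FIRST[C]={a,b}
[3] done
  FIRST[S]={a,b}  FIRST[A]={a,b}  FIRST[B]={a,b}  FIRST[C]={a,b}

FIRST(C) = ["a", "b"]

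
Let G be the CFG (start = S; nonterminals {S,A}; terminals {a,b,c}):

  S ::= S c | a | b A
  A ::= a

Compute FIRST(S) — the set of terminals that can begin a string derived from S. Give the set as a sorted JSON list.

Compute FIRST by fixpoint:
[1]
  A via A→a: +{a}
  S via S→a: +{a}
  S via S→b A: +{b}
  FIRST(S)={a,b}  FIRST(A)={a}
[2] (stable)
  FIRST(S)={a,b}  FIRST(A)={a}

FIRST(S) = ["a", "b"]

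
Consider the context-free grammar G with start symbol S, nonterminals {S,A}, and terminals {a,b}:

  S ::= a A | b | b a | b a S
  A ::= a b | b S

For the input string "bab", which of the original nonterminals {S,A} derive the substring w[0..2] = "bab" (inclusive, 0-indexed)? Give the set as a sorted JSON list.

CNF form of G:
  S -> T0 A | T1 T0 | T1 X2 | b
  A -> T0 T1 | T1 S
  T0 -> a
  T1 -> b
  X2 -> T0 S

CYK table (by increasing span), restricted to cells inside w[0..2]:
  T[0,0] 'b' = {S,T1}  orig:{S}
  T[1,1] 'a' = {T0}  orig:{}
  T[2,2] 'b' = {S,T1}  orig:{S}
  T[0,1] 'ba' = {S}
  T[1,2] 'ab' = {A,X2}  orig:{A}
  T[0,2] 'bab' = {S}

Original NTs in T[0,2] deriving "bab": ["S"]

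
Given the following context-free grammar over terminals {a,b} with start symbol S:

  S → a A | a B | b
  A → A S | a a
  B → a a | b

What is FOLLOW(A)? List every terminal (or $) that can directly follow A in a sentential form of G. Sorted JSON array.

FIRST sets, iterate to fixpoint:
iter 1:
  A via A→a a: +{a}
  B via B→a a: +{a}
  B via B→b: +{b}
  S via S→a A: +{a}
  S via S→b: +{b}
  FIRST[S]={a,b}  FIRST[A]={a}  FIRST[B]={a,b}
iter 2: done
  FIRST[S]={a,b}  FIRST[A]={a}  FIRST[B]={a,b}

FOLLOW iteration:
initialize: $ ∈ FOLLOW(S)
round 1:
  A→A S: FOLLOW(A) ⊇ FIRST(S) = {a,b}; new: +{a,b}
  A→A S: FOLLOW(S) ⊇ FOLLOW(A) ⊇ {a,b}; new: +{a,b}
  S→a A: FOLLOW(A) ⊇ FOLLOW(S) ⊇ {$,a,b}; new: +{$}
  S→a B: FOLLOW(B) ⊇ FOLLOW(S) ⊇ {$,a,b}; new: +{$,a,b}
  S: {$,a,b}  A: {$,a,b}  B: {$,a,b}
round 2: (no change)
  S: {$,a,b}  A: {$,a,b}  B: {$,a,b}

FOLLOW(A) = ["$", "a", "b"]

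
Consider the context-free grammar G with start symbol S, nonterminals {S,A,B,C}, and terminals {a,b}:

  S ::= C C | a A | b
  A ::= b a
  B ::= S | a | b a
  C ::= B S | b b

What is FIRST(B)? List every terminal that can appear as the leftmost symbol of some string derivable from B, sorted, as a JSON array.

FIRST sets, iterate to fixpoint:
round 1:
  A via A→b a: +{b}
  B via B→a: +{a}
  B via B→b a: +{b}
  C via C→B S: +{a,b}
  S via S→C C: +{a,b}
  FIRST(S)={a,b}  FIRST(A)={b}  FIRST(B)={a,b}  FIRST(C)={a,b}
round 2: — fixpoint
  FIRST(S)={a,b}  FIRST(A)={b}  FIRST(B)={a,b}  FIRST(C)={a,b}

FIRST(B) = ["a", "b"]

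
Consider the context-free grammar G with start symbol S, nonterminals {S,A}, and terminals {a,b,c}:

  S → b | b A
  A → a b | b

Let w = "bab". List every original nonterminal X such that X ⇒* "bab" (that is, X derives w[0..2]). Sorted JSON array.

Convert to CNF:
  S -> T1 A | b
  A -> T0 T1 | b
  T0 -> a
  T1 -> b

Fill CYK table bottom-up — only the sub-triangle for w[0..2]:
  cell(0,0) b: {A,S,T1}  orig:{A,S}
  cell(1,1) a: {T0}  orig:{}
  cell(2,2) b: {A,S,T1}  orig:{A,S}
  cell(0,1) ba: ∅
  cell(1,2) ab: {A}
  cell(0,2) bab: {S}

Original NTs in T[0,2] deriving "bab": ["S"]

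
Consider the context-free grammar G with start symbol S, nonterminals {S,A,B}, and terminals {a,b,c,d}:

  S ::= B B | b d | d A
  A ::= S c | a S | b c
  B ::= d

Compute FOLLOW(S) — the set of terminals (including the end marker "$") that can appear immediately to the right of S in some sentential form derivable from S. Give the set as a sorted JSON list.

FIRST iteration:
iter 1:
  A via A→a S: +{a}
  A via A→b c: +{b}
  B via B→d: +{d}
  S via S→B B: +{d}
  S via S→b d: +{b}
  FIRST[S]={b,d}  FIRST[A]={a,b}  FIRST[B]={d}
iter 2:
  A via A→S c: +{d}
  FIRST[S]={b,d}  FIRST[A]={a,b,d}  FIRST[B]={d}
iter 3: — fixpoint
  FIRST[S]={b,d}  FIRST[A]={a,b,d}  FIRST[B]={d}

Compute FOLLOW by fixpoint:
initialize: $ ∈ FOLLOW(S)
[1]
  A→S c: FOLLOW(S) ⊇ FIRST(c) = {c}; new: +{c}
  S→B B: FOLLOW(B) ⊇ FIRST(B) = {d}; new: +{d}
  S→B B: FOLLOW(B) ⊇ FOLLOW(S) ⊇ {$,c}; new: +{$,c}
  S→d A: FOLLOW(A) ⊇ FOLLOW(S) ⊇ {$,c}; new: +{$,c}
  FOLLOW(S)={$,c}  FOLLOW(A)={$,c}  FOLLOW(B)={$,c,d}
[2] (stable)
  FOLLOW(S)={$,c}  FOLLOW(A)={$,c}  FOLLOW(B)={$,c,d}

FOLLOW(S) = ["$", "c"]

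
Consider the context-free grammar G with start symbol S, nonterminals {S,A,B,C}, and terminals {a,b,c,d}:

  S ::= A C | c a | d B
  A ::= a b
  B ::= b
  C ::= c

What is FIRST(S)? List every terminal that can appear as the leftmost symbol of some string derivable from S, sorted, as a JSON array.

FIRST iteration:
pass 1:
  A via A→a b: +{a}
  B via B→b: +{b}
  C via C→c: +{c}
  S via S→A C: +{a}
  S via S→c a: +{c}
  S via S→d B: +{d}
  FIRST(S)={a,c,d}  FIRST(A)={a}  FIRST(B)={b}  FIRST(C)={c}
pass 2: (no change)
  FIRST(S)={a,c,d}  FIRST(A)={a}  FIRST(B)={b}  FIRST(C)={c}

FIRST(S) = ["a", "c", "d"]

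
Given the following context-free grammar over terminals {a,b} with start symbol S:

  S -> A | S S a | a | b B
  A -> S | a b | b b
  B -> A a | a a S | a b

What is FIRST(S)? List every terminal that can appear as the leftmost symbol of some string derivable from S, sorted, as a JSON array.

FIRST iteration:
iter 1:
  A via A→a b: +{a}
  A via A→b b: +{b}
  B via B→A a: +{a,b}
  S via S→A: +{a,b}
  FIRST(S)={a,b}  FIRST(A)={a,b}  FIRST(B)={a,b}
iter 2: (no change)
  FIRST(S)={a,b}  FIRST(A)={a,b}  FIRST(B)={a,b}

FIRST(S) = ["a", "b"]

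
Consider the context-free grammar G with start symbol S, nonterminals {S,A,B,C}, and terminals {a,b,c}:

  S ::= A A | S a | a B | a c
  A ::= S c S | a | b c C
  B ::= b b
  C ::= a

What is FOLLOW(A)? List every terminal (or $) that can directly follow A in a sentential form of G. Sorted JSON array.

Compute FIRST by fixpoint:
iter 1:
  A via A→a: +{a}
  A via A→b c C: +{b}
  B via B→b b: +{b}
  C via C→a: +{a}
  S via S→A A: +{a,b}
  FIRST(S)={a,b}  FIRST(A)={a,b}  FIRST(B)={b}  FIRST(C)={a}
iter 2: — fixpoint
  FIRST(S)={a,b}  FIRST(A)={a,b}  FIRST(B)={b}  FIRST(C)={a}

FOLLOW iteration:
FOLLOW(S) := {$}
iter 1:
  A→S c S: FOLLOW(S) ⊇ FIRST(c) = {c}; new: +{c}
  S→A A: FOLLOW(A) ⊇ FIRST(A) = {a,b}; new: +{a,b}
  S→A A: FOLLOW(A) ⊇ FOLLOW(S) ⊇ {$,c}; new: +{$,c}
  S→S a: FOLLOW(S) ⊇ FIRST(a) = {a}; new: +{a}
  S→a B: FOLLOW(B) ⊇ FOLLOW(S) ⊇ {$,a,c}; new: +{$,a,c}
  S: {$,a,c}  A: {$,a,b,c}  B: {$,a,c}  C: {}
iter 2:
  A→S c S: FOLLOW(S) ⊇ FOLLOW(A) ⊇ {$,a,b,c}; new: +{b}
  A→b c C: FOLLOW(C) ⊇ FOLLOW(A) ⊇ {$,a,b,c}; new: +{$,a,b,c}
  S→a B: FOLLOW(B) ⊇ FOLLOW(S) ⊇ {$,a,b,c}; new: +{b}
  S: {$,a,b,c}  A: {$,a,b,c}  B: {$,a,b,c}  C: {$,a,b,c}
iter 3: (stable)
  S: {$,a,b,c}  A: {$,a,b,c}  B: {$,a,b,c}  C: {$,a,b,c}

FOLLOW(A) = ["$", "a", "b", "c"]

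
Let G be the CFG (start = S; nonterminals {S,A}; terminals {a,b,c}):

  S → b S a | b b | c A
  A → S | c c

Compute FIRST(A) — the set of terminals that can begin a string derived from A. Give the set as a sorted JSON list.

FIRST iteration:
round 1:
  A via A→c c: +{c}
  S via S→b S a: +{b}
  S via S→c A: +{c}
  FIRST[S]={b,c}  FIRST[A]={c}
round 2:
  A via A→S: +{b}
  FIRST[S]={b,c}  FIRST[A]={b,c}
round 3: (no change)
  FIRST[S]={b,c}  FIRST[A]={b,c}

FIRST(A) = ["b", "c"]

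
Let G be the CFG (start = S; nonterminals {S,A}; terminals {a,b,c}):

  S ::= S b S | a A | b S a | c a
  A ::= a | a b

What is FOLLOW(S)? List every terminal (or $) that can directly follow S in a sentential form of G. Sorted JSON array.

Compute FIRST by fixpoint:
iter 1:
  A via A→a: +{a}
  S via S→a A: +{a}
  S via S→b S a: +{b}
  S via S→c a: +{c}
  S: {a,b,c}  A: {a}
iter 2: (stable)
  S: {a,b,c}  A: {a}

FOLLOW iteration:
seed FOLLOW(S) with $
pass 1:
  S→S b S: FOLLOW(S) ⊇ FIRST(b) = {b}; new: +{b}
  S→a A: FOLLOW(A) ⊇ FOLLOW(S) ⊇ {$,b}; new: +{$,b}
  S→b S a: FOLLOW(S) ⊇ FIRST(a) = {a}; new: +{a}
  S: {$,a,b}  A: {$,b}
pass 2:
  S→a A: FOLLOW(A) ⊇ FOLLOW(S) ⊇ {$,a,b}; new: +{a}
  S: {$,a,b}  A: {$,a,b}
pass 3: — fixpoint
  S: {$,a,b}  A: {$,a,b}

FOLLOW(S) = ["$", "a", "b"]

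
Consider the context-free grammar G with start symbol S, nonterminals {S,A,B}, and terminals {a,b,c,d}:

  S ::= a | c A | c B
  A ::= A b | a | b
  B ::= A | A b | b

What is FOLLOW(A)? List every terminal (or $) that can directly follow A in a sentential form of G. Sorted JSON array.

FIRST iteration:
iter 1:
  A via A→a: +{a}
  A via A→b: +{b}
  B via B→A: +{a,b}
  S via S→a: +{a}
  S via S→c A: +{c}
  FIRST[S]={a,c}  FIRST[A]={a,b}  FIRST[B]={a,b}
iter 2: — fixpoint
  FIRST[S]={a,c}  FIRST[A]={a,b}  FIRST[B]={a,b}

FOLLOW iteration:
initialize: $ ∈ FOLLOW(S)
pass 1:
  A→A b: FOLLOW(A) ⊇ FIRST(b) = {b}; new: +{b}
  S→c A: FOLLOW(A) ⊇ FOLLOW(S) ⊇ {$}; new: +{$}
  S→c B: FOLLOW(B) ⊇ FOLLOW(S) ⊇ {$}; new: +{$}
  FOLLOW(S)={$}  FOLLOW(A)={$,b}  FOLLOW(B)={$}
pass 2: (stable)
  FOLLOW(S)={$}  FOLLOW(A)={$,b}  FOLLOW(B)={$}

FOLLOW(A) = ["$", "b"]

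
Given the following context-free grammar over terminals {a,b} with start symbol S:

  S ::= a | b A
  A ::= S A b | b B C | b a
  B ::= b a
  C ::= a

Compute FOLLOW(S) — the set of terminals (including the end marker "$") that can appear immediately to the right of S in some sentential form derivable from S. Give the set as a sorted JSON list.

FIRST sets, iterate to fixpoint:
pass 1:
  A via A→b B C: +{b}
  B via B→b a: +{b}
  C via C→a: +{a}
  S via S→a: +{a}
  S via S→b A: +{b}
  S: {a,b}  A: {b}  B: {b}  C: {a}
pass 2:
  A via A→S A b: +{a}
  S: {a,b}  A: {a,b}  B: {b}  C: {a}
pass 3: (stable)
  S: {a,b}  A: {a,b}  B: {b}  C: {a}

FOLLOW iteration:
seed FOLLOW(S) with $
round 1:
  A→S A b: FOLLOW(S) ⊇ FIRST(A) = {a,b}; new: +{a,b}
  A→S A b: FOLLOW(A) ⊇ FIRST(b) = {b}; new: +{b}
  A→b B C: FOLLOW(B) ⊇ FIRST(C) = {a}; new: +{a}
  A→b B C: FOLLOW(C) ⊇ FOLLOW(A) ⊇ {b}; new: +{b}
  S→b A: FOLLOW(A) ⊇ FOLLOW(S) ⊇ {$,a,b}; new: +{$,a}
  FOLLOW(S)={$,a,b}  FOLLOW(A)={$,a,b}  FOLLOW(B)={a}  FOLLOW(C)={b}
round 2:
  A→b B C: FOLLOW(C) ⊇ FOLLOW(A) ⊇ {$,a,b}; new: +{$,a}
  FOLLOW(S)={$,a,b}  FOLLOW(A)={$,a,b}  FOLLOW(B)={a}  FOLLOW(C)={$,a,b}
round 3: (no change)
  FOLLOW(S)={$,a,b}  FOLLOW(A)={$,a,b}  FOLLOW(B)={a}  FOLLOW(C)={$,a,b}

FOLLOW(S) = ["$", "a", "b"]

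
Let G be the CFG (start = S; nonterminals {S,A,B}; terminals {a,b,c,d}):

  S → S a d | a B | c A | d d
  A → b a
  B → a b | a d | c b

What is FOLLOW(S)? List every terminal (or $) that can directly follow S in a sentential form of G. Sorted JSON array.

FIRST sets, iterate to fixpoint:
iter 1:
  A via A→b a: +{b}
  B via B→a b: +{a}
  B via B→c b: +{c}
  S via S→a B: +{a}
  S via S→c A: +{c}
  S via S→d d: +{d}
  FIRST[S]={a,c,d}  FIRST[A]={b}  FIRST[B]={a,c}
iter 2: (stable)
  FIRST[S]={a,c,d}  FIRST[A]={b}  FIRST[B]={a,c}

Compute FOLLOW by fixpoint:
seed FOLLOW(S) with $
pass 1:
  S→S a d: FOLLOW(S) ⊇ FIRST(a) = {a}; new: +{a}
  S→a B: FOLLOW(B) ⊇ FOLLOW(S) ⊇ {$,a}; new: +{$,a}
  S→c A: FOLLOW(A) ⊇ FOLLOW(S) ⊇ {$,a}; new: +{$,a}
  FOLLOW[S]={$,a}  FOLLOW[A]={$,a}  FOLLOW[B]={$,a}
pass 2: (stable)
  FOLLOW[S]={$,a}  FOLLOW[A]={$,a}  FOLLOW[B]={$,a}

FOLLOW(S) = ["$", "a"]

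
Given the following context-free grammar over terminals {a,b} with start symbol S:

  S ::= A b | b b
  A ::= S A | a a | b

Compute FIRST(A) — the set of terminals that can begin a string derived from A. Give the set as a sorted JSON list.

Compute FIRST by fixpoint:
iter 1:
  A via A→a a: +{a}
  A via A→b: +{b}
  S via S→A b: +{a,b}
  S: {a,b}  A: {a,b}
iter 2: — fixpoint
  S: {a,b}  A: {a,b}

FIRST(A) = ["a", "b"]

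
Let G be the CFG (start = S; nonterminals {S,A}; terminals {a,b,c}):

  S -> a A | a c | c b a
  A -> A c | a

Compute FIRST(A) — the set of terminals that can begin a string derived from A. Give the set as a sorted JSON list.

FIRST sets, iterate to fixpoint:
pass 1:
  A via A→a: +{a}
  S via S→a A: +{a}
  S via S→c b a: +{c}
  FIRST(S)={a,c}  FIRST(A)={a}
pass 2: (no change)
  FIRST(S)={a,c}  FIRST(A)={a}

FIRST(A) = ["a"]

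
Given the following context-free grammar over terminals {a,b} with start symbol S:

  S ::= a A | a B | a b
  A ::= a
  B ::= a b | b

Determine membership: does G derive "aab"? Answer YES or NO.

CNF form of G:
  S -> T0 A | T0 B | T0 T1
  A -> a
  B -> T0 T1 | b
  T0 -> a
  T1 -> b

Fill CYK table bottom-up:
  [0..0]={A,T0}  "a"  orig:{A}
  [1..1]={A,T0}  "a"  orig:{A}
  [2..2]={B,T1}  "b"  orig:{B}
  [0..1]={S}  "aa"
  [1..2]={B,S}  "ab"
  [0..2]={S}  "aab"

S ∈ T[0,2] ⇒ YES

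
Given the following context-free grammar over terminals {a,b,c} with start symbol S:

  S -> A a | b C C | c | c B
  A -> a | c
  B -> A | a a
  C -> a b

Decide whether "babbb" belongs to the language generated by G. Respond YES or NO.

Convert to CNF:
  S -> A T0 | T1 X3 | T2 B | c
  A -> a | c
  B -> T0 T0 | a | c
  C -> T0 T1
  T0 -> a
  T1 -> b
  T2 -> c
  X3 -> C C

Fill CYK table bottom-up:
  T[0,0] 'b' = {T1}  orig:{}
  T[1,1] 'a' = {A,B,T0}  orig:{A,B}
  T[2,2] 'b' = {T1}  orig:{}
  T[3,3] 'b' = {T1}  orig:{}
  T[4,4] 'b' = {T1}  orig:{}
  T[0,1] 'ba' = ∅
  T[1,2] 'ab' = {C}
  T[2,3] 'bb' = ∅
  T[3,4] 'bb' = ∅
  T[0,2] 'bab' = ∅
  T[1,3] 'abb' = ∅
  T[2,4] 'bbb' = ∅
  T[0,3] 'babb' = ∅
  T[1,4] 'abbb' = ∅
  T[0,4] 'babbb' = ∅

S ∉ T[0,4] ⇒ NO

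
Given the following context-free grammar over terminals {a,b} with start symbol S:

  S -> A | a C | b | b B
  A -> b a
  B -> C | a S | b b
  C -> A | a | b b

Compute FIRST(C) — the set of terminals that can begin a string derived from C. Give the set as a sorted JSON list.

FIRST sets, iterate to fixpoint:
round 1:
  A via A→b a: +{b}
  B via B→a S: +{a}
  B via B→b b: +{b}
  C via C→A: +{b}
  C via C→a: +{a}
  S via S→A: +{b}
  S via S→a C: +{a}
  FIRST[S]={a,b}  FIRST[A]={b}  FIRST[B]={a,b}  FIRST[C]={a,b}
round 2: — fixpoint
  FIRST[S]={a,b}  FIRST[A]={b}  FIRST[B]={a,b}  FIRST[C]={a,b}

FIRST(C) = ["a", "b"]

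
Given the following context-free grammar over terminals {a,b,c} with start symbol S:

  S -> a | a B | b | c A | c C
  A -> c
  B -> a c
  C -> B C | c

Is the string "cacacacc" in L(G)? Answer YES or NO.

Convert to CNF:
  S -> T0 B | T1 A | T1 C | a | b
  A -> c
  B -> T0 T1
  C -> B C | c
  T0 -> a
  T1 -> c

CYK table (by increasing span):
  [0..0]={A,C,T1}  "c"  orig:{A,C}
  [1..1]={S,T0}  "a"  orig:{S}
  [2..2]={A,C,T1}  "c"  orig:{A,C}
  [3..3]={S,T0}  "a"  orig:{S}
  [4..4]={A,C,T1}  "c"  orig:{A,C}
  [5..5]={S,T0}  "a"  orig:{S}
  [6..6]={A,C,T1}  "c"  orig:{A,C}
  [7..7]={A,C,T1}  "c"  orig:{A,C}
  [0..1]=∅  "ca"
  [1..2]={B}  "ac"
  [2..3]=∅  "ca"
  [3..4]={B}  "ac"
  [4..5]=∅  "ca"
  [5..6]={B}  "ac"
  [6..7]={S}  "cc"
  [0..2]=∅  "cac"
  [1..3]=∅  "aca"
  [2..4]=∅  "cac"
  [3..5]=∅  "aca"
  [4..6]=∅  "cac"
  [5..7]={C}  "acc"
  [0..3]=∅  "caca"
  [1..4]=∅  "acac"
  [2..5]=∅  "caca"
  [3..6]=∅  "acac"
  [4..7]={S}  "cacc"
  [0..4]=∅  "cacac"
  [1..5]=∅  "acaca"
  [2..6]=∅  "cacac"
  [3..7]={C}  "acacc"
  [0..5]=∅  "cacaca"
  [1..6]=∅  "acacac"
  [2..7]={S}  "cacacc"
  [0..6]=∅  "cacacac"
  [1..7]={C}  "acacacc"
  [0..7]={S}  "cacacacc"

S ∈ T[0,7] ⇒ YES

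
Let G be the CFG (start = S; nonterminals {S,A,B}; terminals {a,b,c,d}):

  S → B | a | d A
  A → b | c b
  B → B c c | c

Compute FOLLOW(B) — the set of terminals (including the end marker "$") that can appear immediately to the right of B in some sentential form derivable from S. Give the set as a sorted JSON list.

FIRST iteration:
pass 1:
  A via A→b: +{b}
  A via A→c b: +{c}
  B via B→c: +{c}
  S via S→B: +{c}
  S via S→a: +{a}
  S via S→d A: +{d}
  FIRST(S)={a,c,d}  FIRST(A)={b,c}  FIRST(B)={c}
pass 2: — fixpoint
  FIRST(S)={a,c,d}  FIRST(A)={b,c}  FIRST(B)={c}

FOLLOW sets:
seed FOLLOW(S) with $
[1]
  B→B c c: FOLLOW(B) ⊇ FIRST(c) = {c}; new: +{c}
  S→B: FOLLOW(B) ⊇ FOLLOW(S) ⊇ {$}; new: +{$}
  S→d A: FOLLOW(A) ⊇ FOLLOW(S) ⊇ {$}; new: +{$}
  S: {$}  A: {$}  B: {$,c}
[2] done
  S: {$}  A: {$}  B: {$,c}

FOLLOW(B) = ["$", "c"]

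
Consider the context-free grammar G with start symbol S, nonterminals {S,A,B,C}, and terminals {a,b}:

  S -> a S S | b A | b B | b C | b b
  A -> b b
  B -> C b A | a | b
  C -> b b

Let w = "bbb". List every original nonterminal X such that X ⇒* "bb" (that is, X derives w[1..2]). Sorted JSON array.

Convert to CNF:
  S -> T0 A | T0 B | T0 C | T0 T0 | T1 X3
  A -> T0 T0
  B -> C X2 | a | b
  C -> T0 T0
  T0 -> b
  T1 -> a
  X2 -> T0 A
  X3 -> S S

CYK fill (cells [i..j] with 1 ≤ i ≤ j ≤ 2 only):
  T[1,1] 'b' = {B,T0}  orig:{B}
  T[2,2] 'b' = {B,T0}  orig:{B}
  T[1,2] 'bb' = {A,C,S}

Original NTs in T[1,2] deriving "bb": ["A", "C", "S"]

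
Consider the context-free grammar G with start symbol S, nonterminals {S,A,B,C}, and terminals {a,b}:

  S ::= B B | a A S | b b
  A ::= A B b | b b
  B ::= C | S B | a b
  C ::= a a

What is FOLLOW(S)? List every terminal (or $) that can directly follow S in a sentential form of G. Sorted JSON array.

FIRST sets, iterate to fixpoint:
[1]
  A via A→b b: +{b}
  B via B→a b: +{a}
  C via C→a a: +{a}
  S via S→B B: +{a}
  S via S→b b: +{b}
  FIRST[S]={a,b}  FIRST[A]={b}  FIRST[B]={a}  FIRST[C]={a}
[2]
  B via B→S B: +{b}
  FIRST[S]={a,b}  FIRST[A]={b}  FIRST[B]={a,b}  FIRST[C]={a}
[3] (stable)
  FIRST[S]={a,b}  FIRST[A]={b}  FIRST[B]={a,b}  FIRST[C]={a}

FOLLOW iteration:
initialize: $ ∈ FOLLOW(S)
round 1:
  A→A B b: FOLLOW(A) ⊇ FIRST(B) = {a,b}; new: +{a,b}
  A→A B b: FOLLOW(B) ⊇ FIRST(b) = {b}; new: +{b}
  B→C: FOLLOW(C) ⊇ FOLLOW(B) ⊇ {b}; new: +{b}
  B→S B: FOLLOW(S) ⊇ FIRST(B) = {a,b}; new: +{a,b}
  S→B B: FOLLOW(B) ⊇ FIRST(B) = {a,b}; new: +{a}
  S→B B: FOLLOW(B) ⊇ FOLLOW(S) ⊇ {$,a,b}; new: +{$}
  S: {$,a,b}  A: {a,b}  B: {$,a,b}  C: {b}
round 2:
  B→C: FOLLOW(C) ⊇ FOLLOW(B) ⊇ {$,a,b}; new: +{$,a}
  S: {$,a,b}  A: {a,b}  B: {$,a,b}  C: {$,a,b}
round 3: (no change)
  S: {$,a,b}  A: {a,b}  B: {$,a,b}  C: {$,a,b}

FOLLOW(S) = ["$", "a", "b"]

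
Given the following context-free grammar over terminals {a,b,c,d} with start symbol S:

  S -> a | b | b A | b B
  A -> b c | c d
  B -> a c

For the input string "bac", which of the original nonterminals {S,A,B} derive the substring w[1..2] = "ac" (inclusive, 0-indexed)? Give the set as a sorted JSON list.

Convert to CNF:
  S -> T0 A | T0 B | a | b
  A -> T0 T1 | T1 T2
  B -> T3 T1
  T0 -> b
  T1 -> c
  T2 -> d
  T3 -> a

Fill CYK table bottom-up, restricted to cells inside w[1..2]:
  T[1,1] 'a' = {S,T3}  orig:{S}
  T[2,2] 'c' = {T1}  orig:{}
  T[1,2] 'ac' = {B}

Original NTs in T[1,2] deriving "ac": ["B"]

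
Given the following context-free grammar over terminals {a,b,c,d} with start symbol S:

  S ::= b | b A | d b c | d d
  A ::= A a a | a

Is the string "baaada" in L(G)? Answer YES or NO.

CNF form of G:
  S -> T1 A | T2 T2 | T2 X5 | b
  A -> A X4 | a
  T0 -> a
  T1 -> b
  T2 -> d
  T3 -> c
  X4 -> T0 T0
  X5 -> T1 T3

CYK table (by increasing span):
  T[0,0] 'b' = {S,T1}  orig:{S}
  T[1,1] 'a' = {A,T0}  orig:{A}
  T[2,2] 'a' = {A,T0}  orig:{A}
  T[3,3] 'a' = {A,T0}  orig:{A}
  T[4,4] 'd' = {T2}  orig:{}
  T[5,5] 'a' = {A,T0}  orig:{A}
  T[0,1] 'ba' = {S}
  T[1,2] 'aa' = {X4}  orig:{}
  T[2,3] 'aa' = {X4}  orig:{}
  T[3,4] 'ad' = ∅
  T[4,5] 'da' = ∅
  T[0,2] 'baa' = ∅
  T[1,3] 'aaa' = {A}
  T[2,4] 'aad' = ∅
  T[3,5] 'ada' = ∅
  T[0,3] 'baaa' = {S}
  T[1,4] 'aaad' = ∅
  T[2,5] 'aada' = ∅
  T[0,4] 'baaad' = ∅
  T[1,5] 'aaada' = ∅
  T[0,5] 'baaada' = ∅

S ∉ T[0,5] ⇒ NO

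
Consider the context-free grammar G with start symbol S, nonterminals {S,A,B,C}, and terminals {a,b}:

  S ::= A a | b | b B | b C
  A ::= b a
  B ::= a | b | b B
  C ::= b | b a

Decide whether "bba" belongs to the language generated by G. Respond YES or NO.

CNF form of G:
  S -> A T1 | T0 B | T0 C | b
  A -> T0 T1
  B -> T0 B | a | b
  C -> T0 T1 | b
  T0 -> b
  T1 -> a

CYK table (by increasing span):
  cell(0,0) b: {B,C,S,T0}  orig:{B,C,S}
  cell(1,1) b: {B,C,S,T0}  orig:{B,C,S}
  cell(2,2) a: {B,T1}  orig:{B}
  cell(0,1) bb: {B,S}
  cell(1,2) ba: {A,B,C,S}
  cell(0,2) bba: {B,S}

S ∈ T[0,2] ⇒ YES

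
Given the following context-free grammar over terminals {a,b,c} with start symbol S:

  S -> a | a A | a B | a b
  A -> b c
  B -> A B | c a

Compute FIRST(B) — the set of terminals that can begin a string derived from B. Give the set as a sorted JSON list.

FIRST sets, iterate to fixpoint:
round 1:
  A via A→b c: +{b}
  B via B→A B: +{b}
  B via B→c a: +{c}
  S via S→a: +{a}
  FIRST(S)={a}  FIRST(A)={b}  FIRST(B)={b,c}
round 2: done
  FIRST(S)={a}  FIRST(A)={b}  FIRST(B)={b,c}

FIRST(B) = ["b", "c"]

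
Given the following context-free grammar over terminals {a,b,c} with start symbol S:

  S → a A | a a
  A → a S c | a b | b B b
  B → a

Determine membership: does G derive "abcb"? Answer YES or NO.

CNF form of G:
  S -> T0 A | T0 T0
  A -> T0 T2 | T0 X3 | T2 X4
  B -> a
  T0 -> a
  T1 -> c
  T2 -> b
  X3 -> S T1
  X4 -> B T2

CYK fill:
  cell(0,0) a: {B,T0}  orig:{B}
  cell(1,1) b: {T2}  orig:{}
  cell(2,2) c: {T1}  orig:{}
  cell(3,3) b: {T2}  orig:{}
  cell(0,1) ab: {A,X4}  orig:{A}
  cell(1,2) bc: ∅
  cell(2,3) cb: ∅
  cell(0,2) abc: ∅
  cell(1,3) bcb: ∅
  cell(0,3) abcb: ∅

S ∉ T[0,3] ⇒ NO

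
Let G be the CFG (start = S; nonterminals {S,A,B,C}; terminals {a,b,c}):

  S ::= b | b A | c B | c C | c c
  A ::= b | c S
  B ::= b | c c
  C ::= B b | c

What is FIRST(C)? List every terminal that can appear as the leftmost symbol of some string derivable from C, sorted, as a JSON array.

Compute FIRST by fixpoint:
iter 1:
  A via A→b: +{b}
  A via A→c S: +{c}
  B via B→b: +{b}
  B via B→c c: +{c}
  C via C→B b: +{b,c}
  S via S→b: +{b}
  S via S→c B: +{c}
  S: {b,c}  A: {b,c}  B: {b,c}  C: {b,c}
iter 2: (stable)
  S: {b,c}  A: {b,c}  B: {b,c}  C: {b,c}

FIRST(C) = ["b", "c"]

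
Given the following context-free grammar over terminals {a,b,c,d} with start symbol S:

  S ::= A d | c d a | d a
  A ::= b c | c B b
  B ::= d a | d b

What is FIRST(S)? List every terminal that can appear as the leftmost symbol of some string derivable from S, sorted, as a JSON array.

Compute FIRST by fixpoint:
round 1:
  A via A→b c: +{b}
  A via A→c B b: +{c}
  B via B→d a: +{d}
  S via S→A d: +{b,c}
  S via S→d a: +{d}
  FIRST[S]={b,c,d}  FIRST[A]={b,c}  FIRST[B]={d}
round 2: — fixpoint
  FIRST[S]={b,c,d}  FIRST[A]={b,c}  FIRST[B]={d}

FIRST(S) = ["b", "c", "d"]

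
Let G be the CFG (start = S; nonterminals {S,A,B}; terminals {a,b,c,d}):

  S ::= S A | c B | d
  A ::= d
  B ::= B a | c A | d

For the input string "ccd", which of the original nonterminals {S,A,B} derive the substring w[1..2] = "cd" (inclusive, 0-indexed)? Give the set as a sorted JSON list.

Convert to CNF:
  S -> S A | T1 B | d
  A -> d
  B -> B T0 | T1 A | d
  T0 -> a
  T1 -> c

CYK fill, restricted to cells inside w[1..2]:
  cell(1,1) c: {T1}  orig:{}
  cell(2,2) d: {A,B,S}
  cell(1,2) cd: {B,S}

Original NTs in T[1,2] deriving "cd": ["B", "S"]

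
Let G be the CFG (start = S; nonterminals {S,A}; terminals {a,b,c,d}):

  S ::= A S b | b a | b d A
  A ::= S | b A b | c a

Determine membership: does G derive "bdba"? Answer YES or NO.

CNF form of G:
  S -> A X7 | T0 T1 | T0 X8
  A -> A X4 | T0 T1 | T0 X5 | T0 X6 | T3 T1
  T0 -> b
  T1 -> a
  T2 -> d
  T3 -> c
  X4 -> S T0
  X5 -> A T0
  X6 -> T2 A
  X7 -> S T0
  X8 -> T2 A

CYK table (by increasing span):
  [0..0]={T0}  "b"  orig:{}
  [1..1]={T2}  "d"  orig:{}
  [2..2]={T0}  "b"  orig:{}
  [3..3]={T1}  "a"  orig:{}
  [0..1]=∅  "bd"
  [1..2]=∅  "db"
  [2..3]={A,S}  "ba"
  [0..2]=∅  "bdb"
  [1..3]={X6,X8}  "dba"  orig:{}
  [0..3]={A,S}  "bdba"

S ∈ T[0,3] ⇒ YES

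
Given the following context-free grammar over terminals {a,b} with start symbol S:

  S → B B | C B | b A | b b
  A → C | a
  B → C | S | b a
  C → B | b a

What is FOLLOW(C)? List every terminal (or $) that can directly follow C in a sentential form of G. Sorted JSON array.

Compute FIRST by fixpoint:
pass 1:
  A via A→a: +{a}
  B via B→b a: +{b}
  C via C→B: +{b}
  S via S→B B: +{b}
  FIRST(S)={b}  FIRST(A)={a}  FIRST(B)={b}  FIRST(C)={b}
pass 2:
  A via A→C: +{b}
  FIRST(S)={b}  FIRST(A)={a,b}  FIRST(B)={b}  FIRST(C)={b}
pass 3: — fixpoint
  FIRST(S)={b}  FIRST(A)={a,b}  FIRST(B)={b}  FIRST(C)={b}

Compute FOLLOW by fixpoint:
seed FOLLOW(S) with $
pass 1:
  S→B B: FOLLOW(B) ⊇ FIRST(B) = {b}; new: +{b}
  S→B B: FOLLOW(B) ⊇ FOLLOW(S) ⊇ {$}; new: +{$}
  S→C B: FOLLOW(C) ⊇ FIRST(B) = {b}; new: +{b}
  S→b A: FOLLOW(A) ⊇ FOLLOW(S) ⊇ {$}; new: +{$}
  FOLLOW[S]={$}  FOLLOW[A]={$}  FOLLOW[B]={$,b}  FOLLOW[C]={b}
pass 2:
  A→C: FOLLOW(C) ⊇ FOLLOW(A) ⊇ {$}; new: +{$}
  B→S: FOLLOW(S) ⊇ FOLLOW(B) ⊇ {$,b}; new: +{b}
  S→b A: FOLLOW(A) ⊇ FOLLOW(S) ⊇ {$,b}; new: +{b}
  FOLLOW[S]={$,b}  FOLLOW[A]={$,b}  FOLLOW[B]={$,b}  FOLLOW[C]={$,b}
pass 3: done
  FOLLOW[S]={$,b}  FOLLOW[A]={$,b}  FOLLOW[B]={$,b}  FOLLOW[C]={$,b}

FOLLOW(C) = ["$", "b"]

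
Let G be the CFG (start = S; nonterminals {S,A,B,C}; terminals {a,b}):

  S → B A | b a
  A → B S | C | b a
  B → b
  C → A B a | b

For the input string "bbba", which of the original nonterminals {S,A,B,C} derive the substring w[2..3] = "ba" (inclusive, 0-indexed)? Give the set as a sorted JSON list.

Convert to CNF:
  S -> B A | T1 T0
  A -> A X2 | B S | T1 T0 | b
  B -> b
  C -> A X3 | b
  T0 -> a
  T1 -> b
  X2 -> B T0
  X3 -> B T0

Fill CYK table bottom-up (cells [i..j] with 2 ≤ i ≤ j ≤ 3 only):
  T[2,2] 'b' = {A,B,C,T1}  orig:{A,B,C}
  T[3,3] 'a' = {T0}  orig:{}
  T[2,3] 'ba' = {A,S,X2,X3}  orig:{A,S}

Original NTs in T[2,3] deriving "ba": ["A", "S"]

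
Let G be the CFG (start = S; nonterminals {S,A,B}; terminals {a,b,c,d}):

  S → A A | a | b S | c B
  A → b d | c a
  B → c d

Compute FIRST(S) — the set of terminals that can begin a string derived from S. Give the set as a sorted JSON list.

Compute FIRST by fixpoint:
[1]
  A via A→b d: +{b}
  A via A→c a: +{c}
  B via B→c d: +{c}
  S via S→A A: +{b,c}
  S via S→a: +{a}
  FIRST(S)={a,b,c}  FIRST(A)={b,c}  FIRST(B)={c}
[2] (stable)
  FIRST(S)={a,b,c}  FIRST(A)={b,c}  FIRST(B)={c}

FIRST(S) = ["a", "b", "c"]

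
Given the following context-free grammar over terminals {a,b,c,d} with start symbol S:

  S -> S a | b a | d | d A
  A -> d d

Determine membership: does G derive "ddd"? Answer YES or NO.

Convert to CNF:
  S -> S T1 | T0 A | T2 T1 | d
  A -> T0 T0
  T0 -> d
  T1 -> a
  T2 -> b

CYK fill:
  [0..0]={S,T0}  "d"  orig:{S}
  [1..1]={S,T0}  "d"  orig:{S}
  [2..2]={S,T0}  "d"  orig:{S}
  [0..1]={A}  "dd"
  [1..2]={A}  "dd"
  [0..2]={S}  "ddd"

S ∈ T[0,2] ⇒ YES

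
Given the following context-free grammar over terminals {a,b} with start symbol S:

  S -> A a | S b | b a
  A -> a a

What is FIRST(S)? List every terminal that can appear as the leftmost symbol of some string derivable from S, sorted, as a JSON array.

FIRST iteration:
round 1:
  A via A→a a: +{a}
  S via S→A a: +{a}
  S via S→b a: +{b}
  S: {a,b}  A: {a}
round 2: (stable)
  S: {a,b}  A: {a}

FIRST(S) = ["a", "b"]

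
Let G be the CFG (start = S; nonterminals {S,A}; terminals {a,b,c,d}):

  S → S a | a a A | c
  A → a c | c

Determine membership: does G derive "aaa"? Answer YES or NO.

CNF form of G:
  S -> S T0 | T0 X2 | c
  A -> T0 T1 | c
  T0 -> a
  T1 -> c
  X2 -> T0 A

Fill CYK table bottom-up:
  T[0,0] 'a' = {T0}  orig:{}
  T[1,1] 'a' = {T0}  orig:{}
  T[2,2] 'a' = {T0}  orig:{}
  T[0,1] 'aa' = ∅
  T[1,2] 'aa' = ∅
  T[0,2] 'aaa' = ∅

S ∉ T[0,2] ⇒ NO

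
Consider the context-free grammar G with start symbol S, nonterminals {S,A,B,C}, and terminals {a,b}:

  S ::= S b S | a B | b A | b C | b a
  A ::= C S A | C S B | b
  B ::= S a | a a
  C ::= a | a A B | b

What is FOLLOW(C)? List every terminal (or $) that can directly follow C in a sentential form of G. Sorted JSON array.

Compute FIRST by fixpoint:
[1]
  A via A→b: +{b}
  B via B→a a: +{a}
  C via C→a: +{a}
  C via C→b: +{b}
  S via S→a B: +{a}
  S via S→b A: +{b}
  FIRST(S)={a,b}  FIRST(A)={b}  FIRST(B)={a}  FIRST(C)={a,b}
[2]
  A via A→C S A: +{a}
  B via B→S a: +{b}
  FIRST(S)={a,b}  FIRST(A)={a,b}  FIRST(B)={a,b}  FIRST(C)={a,b}
[3] (stable)
  FIRST(S)={a,b}  FIRST(A)={a,b}  FIRST(B)={a,b}  FIRST(C)={a,b}

FOLLOW sets:
FOLLOW(S) := {$}
pass 1:
  A→C S A: FOLLOW(C) ⊇ FIRST(S) = {a,b}; new: +{a,b}
  A→C S A: FOLLOW(S) ⊇ FIRST(A) = {a,b}; new: +{a,b}
  C→a A B: FOLLOW(A) ⊇ FIRST(B) = {a,b}; new: +{a,b}
  C→a A B: FOLLOW(B) ⊇ FOLLOW(C) ⊇ {a,b}; new: +{a,b}
  S→a B: FOLLOW(B) ⊇ FOLLOW(S) ⊇ {$,a,b}; new: +{$}
  S→b A: FOLLOW(A) ⊇ FOLLOW(S) ⊇ {$,a,b}; new: +{$}
  S→b C: FOLLOW(C) ⊇ FOLLOW(S) ⊇ {$,a,b}; new: +{$}
  FOLLOW(S)={$,a,b}  FOLLOW(A)={$,a,b}  FOLLOW(B)={$,a,b}  FOLLOW(C)={$,a,b}
pass 2: done
  FOLLOW(S)={$,a,b}  FOLLOW(A)={$,a,b}  FOLLOW(B)={$,a,b}  FOLLOW(C)={$,a,b}

FOLLOW(C) = ["$", "a", "b"]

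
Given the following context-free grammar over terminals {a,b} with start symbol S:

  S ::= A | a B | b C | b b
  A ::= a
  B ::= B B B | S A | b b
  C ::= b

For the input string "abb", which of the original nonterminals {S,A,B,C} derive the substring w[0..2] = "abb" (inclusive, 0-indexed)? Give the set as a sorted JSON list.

CNF form of G:
  S -> T0 C | T0 T0 | T1 B | a
  A -> a
  B -> B X2 | S A | T0 T0
  C -> b
  T0 -> b
  T1 -> a
  X2 -> B B

Fill CYK table bottom-up — only the sub-triangle for w[0..2]:
  [0..0]={A,S,T1}  "a"  orig:{A,S}
  [1..1]={C,T0}  "b"  orig:{C}
  [2..2]={C,T0}  "b"  orig:{C}
  [0..1]=∅  "ab"
  [1..2]={B,S}  "bb"
  [0..2]={S}  "abb"

Original NTs in T[0,2] deriving "abb": ["S"]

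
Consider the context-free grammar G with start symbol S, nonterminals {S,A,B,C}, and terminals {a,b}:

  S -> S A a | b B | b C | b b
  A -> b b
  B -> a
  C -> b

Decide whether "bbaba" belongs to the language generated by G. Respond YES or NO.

CNF form of G:
  S -> S X2 | T0 B | T0 C | T0 T0
  A -> T0 T0
  B -> a
  C -> b
  T0 -> b
  T1 -> a
  X2 -> A T1

CYK fill:
  T[0,0] 'b' = {C,T0}  orig:{C}
  T[1,1] 'b' = {C,T0}  orig:{C}
  T[2,2] 'a' = {B,T1}  orig:{B}
  T[3,3] 'b' = {C,T0}  orig:{C}
  T[4,4] 'a' = {B,T1}  orig:{B}
  T[0,1] 'bb' = {A,S}
  T[1,2] 'ba' = {S}
  T[2,3] 'ab' = ∅
  T[3,4] 'ba' = {S}
  T[0,2] 'bba' = {X2}  orig:{}
  T[1,3] 'bab' = ∅
  T[2,4] 'aba' = ∅
  T[0,3] 'bbab' = ∅
  T[1,4] 'baba' = ∅
  T[0,4] 'bbaba' = ∅

S ∉ T[0,4] ⇒ NO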